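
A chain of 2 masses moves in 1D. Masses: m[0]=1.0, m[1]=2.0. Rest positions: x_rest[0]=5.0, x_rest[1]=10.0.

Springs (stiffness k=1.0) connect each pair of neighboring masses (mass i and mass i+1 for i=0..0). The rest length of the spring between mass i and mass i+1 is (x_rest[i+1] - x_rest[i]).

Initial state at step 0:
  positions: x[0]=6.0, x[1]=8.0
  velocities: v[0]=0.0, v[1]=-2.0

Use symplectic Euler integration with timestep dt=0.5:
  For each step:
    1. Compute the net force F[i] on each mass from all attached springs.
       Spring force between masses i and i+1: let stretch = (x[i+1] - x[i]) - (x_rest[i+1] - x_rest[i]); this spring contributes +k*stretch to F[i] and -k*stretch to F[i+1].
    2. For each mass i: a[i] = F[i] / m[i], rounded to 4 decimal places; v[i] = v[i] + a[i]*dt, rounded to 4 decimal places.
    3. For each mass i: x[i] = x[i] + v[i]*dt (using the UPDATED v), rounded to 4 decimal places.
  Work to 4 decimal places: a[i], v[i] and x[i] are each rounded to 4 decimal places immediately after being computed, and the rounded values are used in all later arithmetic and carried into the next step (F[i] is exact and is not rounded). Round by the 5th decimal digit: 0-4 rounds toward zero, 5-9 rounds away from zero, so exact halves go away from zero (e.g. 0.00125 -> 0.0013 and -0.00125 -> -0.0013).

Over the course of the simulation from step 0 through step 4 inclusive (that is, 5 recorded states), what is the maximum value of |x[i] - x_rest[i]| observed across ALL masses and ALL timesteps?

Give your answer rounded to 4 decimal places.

Step 0: x=[6.0000 8.0000] v=[0.0000 -2.0000]
Step 1: x=[5.2500 7.3750] v=[-1.5000 -1.2500]
Step 2: x=[3.7813 7.1094] v=[-2.9375 -0.5313]
Step 3: x=[1.8946 7.0528] v=[-3.7735 -0.1133]
Step 4: x=[0.0474 6.9764] v=[-3.6944 -0.1529]
Max displacement = 4.9526

Answer: 4.9526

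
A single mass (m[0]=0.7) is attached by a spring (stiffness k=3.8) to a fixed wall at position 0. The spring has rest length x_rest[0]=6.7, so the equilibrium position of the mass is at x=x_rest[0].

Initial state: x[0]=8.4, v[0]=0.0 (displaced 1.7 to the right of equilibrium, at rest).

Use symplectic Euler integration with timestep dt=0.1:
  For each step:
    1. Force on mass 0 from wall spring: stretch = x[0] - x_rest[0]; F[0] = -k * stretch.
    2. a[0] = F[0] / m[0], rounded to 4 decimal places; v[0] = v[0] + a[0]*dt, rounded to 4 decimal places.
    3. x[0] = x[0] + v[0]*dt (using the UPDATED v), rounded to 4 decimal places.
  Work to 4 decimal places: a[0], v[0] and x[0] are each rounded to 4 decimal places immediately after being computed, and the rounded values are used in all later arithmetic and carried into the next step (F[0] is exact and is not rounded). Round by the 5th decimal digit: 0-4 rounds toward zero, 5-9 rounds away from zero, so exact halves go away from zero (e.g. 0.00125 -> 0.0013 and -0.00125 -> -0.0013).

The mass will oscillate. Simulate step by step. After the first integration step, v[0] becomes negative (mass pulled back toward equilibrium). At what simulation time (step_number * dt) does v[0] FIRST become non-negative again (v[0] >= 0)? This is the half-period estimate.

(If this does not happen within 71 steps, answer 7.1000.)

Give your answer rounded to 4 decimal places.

Answer: 1.4000

Derivation:
Step 0: x=[8.4000] v=[0.0000]
Step 1: x=[8.3077] v=[-0.9229]
Step 2: x=[8.1281] v=[-1.7957]
Step 3: x=[7.8710] v=[-2.5710]
Step 4: x=[7.5503] v=[-3.2067]
Step 5: x=[7.1835] v=[-3.6683]
Step 6: x=[6.7904] v=[-3.9308]
Step 7: x=[6.3924] v=[-3.9799]
Step 8: x=[6.0111] v=[-3.8129]
Step 9: x=[5.6672] v=[-3.4389]
Step 10: x=[5.3794] v=[-2.8782]
Step 11: x=[5.1633] v=[-2.1613]
Step 12: x=[5.0306] v=[-1.3271]
Step 13: x=[4.9885] v=[-0.4209]
Step 14: x=[5.0393] v=[0.5082]
First v>=0 after going negative at step 14, time=1.4000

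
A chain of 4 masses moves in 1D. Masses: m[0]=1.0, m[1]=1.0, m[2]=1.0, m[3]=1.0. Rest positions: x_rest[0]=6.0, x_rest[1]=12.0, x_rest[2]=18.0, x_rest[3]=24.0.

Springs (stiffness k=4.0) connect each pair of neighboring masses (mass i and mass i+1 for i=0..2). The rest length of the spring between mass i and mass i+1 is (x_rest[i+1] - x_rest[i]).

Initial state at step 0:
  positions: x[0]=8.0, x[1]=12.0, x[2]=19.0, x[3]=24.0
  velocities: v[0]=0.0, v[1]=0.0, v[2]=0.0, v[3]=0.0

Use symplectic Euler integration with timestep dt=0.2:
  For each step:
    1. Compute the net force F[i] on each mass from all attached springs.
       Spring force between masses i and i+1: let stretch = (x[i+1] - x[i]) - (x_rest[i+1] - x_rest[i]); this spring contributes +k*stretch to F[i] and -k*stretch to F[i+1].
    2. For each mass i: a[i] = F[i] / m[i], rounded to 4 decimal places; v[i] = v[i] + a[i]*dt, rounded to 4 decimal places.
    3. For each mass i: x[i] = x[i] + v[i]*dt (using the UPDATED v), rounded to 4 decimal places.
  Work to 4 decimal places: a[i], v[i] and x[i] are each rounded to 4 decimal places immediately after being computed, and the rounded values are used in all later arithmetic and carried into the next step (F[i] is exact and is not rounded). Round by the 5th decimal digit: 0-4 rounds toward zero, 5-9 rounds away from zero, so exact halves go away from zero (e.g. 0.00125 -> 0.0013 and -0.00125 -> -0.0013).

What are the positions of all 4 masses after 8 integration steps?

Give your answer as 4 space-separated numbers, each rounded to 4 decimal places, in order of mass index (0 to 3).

Step 0: x=[8.0000 12.0000 19.0000 24.0000] v=[0.0000 0.0000 0.0000 0.0000]
Step 1: x=[7.6800 12.4800 18.6800 24.1600] v=[-1.6000 2.4000 -1.6000 0.8000]
Step 2: x=[7.1680 13.1840 18.2448 24.4032] v=[-2.5600 3.5200 -2.1760 1.2160]
Step 3: x=[6.6586 13.7352 17.9852 24.6211] v=[-2.5472 2.7558 -1.2979 1.0893]
Step 4: x=[6.3214 13.8341 18.1074 24.7372] v=[-1.6859 0.4945 0.6108 0.5806]
Step 5: x=[6.2263 13.4147 18.6066 24.7526] v=[-0.4757 -2.0970 2.4960 0.0768]
Step 6: x=[6.3213 12.6759 19.2585 24.7446] v=[0.4750 -3.6942 3.2593 -0.0400]
Step 7: x=[6.4730 11.9735 19.7349 24.8188] v=[0.7587 -3.5118 2.3821 0.3711]
Step 8: x=[6.5448 11.6329 19.7829 25.0396] v=[0.3591 -1.7031 0.2401 1.1040]

Answer: 6.5448 11.6329 19.7829 25.0396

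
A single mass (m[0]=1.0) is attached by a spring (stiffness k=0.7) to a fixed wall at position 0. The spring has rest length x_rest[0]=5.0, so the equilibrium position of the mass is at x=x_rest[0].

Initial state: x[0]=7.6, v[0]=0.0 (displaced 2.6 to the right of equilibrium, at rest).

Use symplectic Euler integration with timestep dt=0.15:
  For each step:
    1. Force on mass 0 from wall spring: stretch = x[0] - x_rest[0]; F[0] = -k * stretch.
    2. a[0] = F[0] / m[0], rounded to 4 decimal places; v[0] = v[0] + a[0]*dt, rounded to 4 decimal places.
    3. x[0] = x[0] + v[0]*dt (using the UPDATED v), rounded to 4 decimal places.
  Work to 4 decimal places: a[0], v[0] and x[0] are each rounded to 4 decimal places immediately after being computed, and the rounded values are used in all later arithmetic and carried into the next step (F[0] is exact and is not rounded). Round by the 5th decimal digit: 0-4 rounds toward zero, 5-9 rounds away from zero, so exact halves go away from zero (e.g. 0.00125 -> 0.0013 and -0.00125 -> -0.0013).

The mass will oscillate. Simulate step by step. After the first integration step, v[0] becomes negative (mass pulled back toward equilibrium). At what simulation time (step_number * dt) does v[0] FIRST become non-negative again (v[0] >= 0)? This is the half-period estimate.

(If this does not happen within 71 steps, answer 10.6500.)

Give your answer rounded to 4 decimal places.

Answer: 3.9000

Derivation:
Step 0: x=[7.6000] v=[0.0000]
Step 1: x=[7.5591] v=[-0.2730]
Step 2: x=[7.4778] v=[-0.5417]
Step 3: x=[7.3575] v=[-0.8019]
Step 4: x=[7.2001] v=[-1.0494]
Step 5: x=[7.0080] v=[-1.2804]
Step 6: x=[6.7843] v=[-1.4912]
Step 7: x=[6.5325] v=[-1.6786]
Step 8: x=[6.2566] v=[-1.8395]
Step 9: x=[5.9609] v=[-1.9714]
Step 10: x=[5.6501] v=[-2.0723]
Step 11: x=[5.3290] v=[-2.1406]
Step 12: x=[5.0027] v=[-2.1751]
Step 13: x=[4.6764] v=[-2.1754]
Step 14: x=[4.3552] v=[-2.1414]
Step 15: x=[4.0441] v=[-2.0737]
Step 16: x=[3.7481] v=[-1.9733]
Step 17: x=[3.4718] v=[-1.8419]
Step 18: x=[3.2196] v=[-1.6814]
Step 19: x=[2.9954] v=[-1.4945]
Step 20: x=[2.8028] v=[-1.2840]
Step 21: x=[2.6448] v=[-1.0533]
Step 22: x=[2.5239] v=[-0.8060]
Step 23: x=[2.4420] v=[-0.5460]
Step 24: x=[2.4004] v=[-0.2774]
Step 25: x=[2.3997] v=[-0.0044]
Step 26: x=[2.4400] v=[0.2686]
First v>=0 after going negative at step 26, time=3.9000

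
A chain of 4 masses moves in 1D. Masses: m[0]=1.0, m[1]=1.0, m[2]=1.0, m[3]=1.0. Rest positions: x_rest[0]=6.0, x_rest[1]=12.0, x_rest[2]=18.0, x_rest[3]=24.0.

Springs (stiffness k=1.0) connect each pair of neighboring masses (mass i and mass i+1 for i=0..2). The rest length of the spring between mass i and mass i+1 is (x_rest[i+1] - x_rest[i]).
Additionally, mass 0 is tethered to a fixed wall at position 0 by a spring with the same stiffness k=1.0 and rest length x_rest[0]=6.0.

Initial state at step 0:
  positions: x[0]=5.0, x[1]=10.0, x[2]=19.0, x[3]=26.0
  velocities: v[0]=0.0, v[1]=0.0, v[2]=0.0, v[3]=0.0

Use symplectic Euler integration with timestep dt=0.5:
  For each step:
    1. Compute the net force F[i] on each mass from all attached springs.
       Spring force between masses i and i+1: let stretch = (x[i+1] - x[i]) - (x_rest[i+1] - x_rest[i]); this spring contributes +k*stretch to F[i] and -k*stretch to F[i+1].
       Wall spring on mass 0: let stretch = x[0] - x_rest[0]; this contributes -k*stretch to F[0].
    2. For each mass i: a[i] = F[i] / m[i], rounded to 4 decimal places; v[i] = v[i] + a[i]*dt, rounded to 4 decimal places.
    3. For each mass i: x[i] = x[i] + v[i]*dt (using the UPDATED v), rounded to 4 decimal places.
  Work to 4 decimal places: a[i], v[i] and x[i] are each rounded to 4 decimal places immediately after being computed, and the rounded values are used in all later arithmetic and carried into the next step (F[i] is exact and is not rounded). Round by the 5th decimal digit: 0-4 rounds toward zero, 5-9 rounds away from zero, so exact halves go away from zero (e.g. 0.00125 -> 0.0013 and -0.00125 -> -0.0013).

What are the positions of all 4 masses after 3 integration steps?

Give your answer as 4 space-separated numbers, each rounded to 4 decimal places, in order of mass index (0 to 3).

Answer: 5.9688 13.3594 17.7969 24.3125

Derivation:
Step 0: x=[5.0000 10.0000 19.0000 26.0000] v=[0.0000 0.0000 0.0000 0.0000]
Step 1: x=[5.0000 11.0000 18.5000 25.7500] v=[0.0000 2.0000 -1.0000 -0.5000]
Step 2: x=[5.2500 12.3750 17.9375 25.1875] v=[0.5000 2.7500 -1.1250 -1.1250]
Step 3: x=[5.9688 13.3594 17.7969 24.3125] v=[1.4375 1.9688 -0.2813 -1.7500]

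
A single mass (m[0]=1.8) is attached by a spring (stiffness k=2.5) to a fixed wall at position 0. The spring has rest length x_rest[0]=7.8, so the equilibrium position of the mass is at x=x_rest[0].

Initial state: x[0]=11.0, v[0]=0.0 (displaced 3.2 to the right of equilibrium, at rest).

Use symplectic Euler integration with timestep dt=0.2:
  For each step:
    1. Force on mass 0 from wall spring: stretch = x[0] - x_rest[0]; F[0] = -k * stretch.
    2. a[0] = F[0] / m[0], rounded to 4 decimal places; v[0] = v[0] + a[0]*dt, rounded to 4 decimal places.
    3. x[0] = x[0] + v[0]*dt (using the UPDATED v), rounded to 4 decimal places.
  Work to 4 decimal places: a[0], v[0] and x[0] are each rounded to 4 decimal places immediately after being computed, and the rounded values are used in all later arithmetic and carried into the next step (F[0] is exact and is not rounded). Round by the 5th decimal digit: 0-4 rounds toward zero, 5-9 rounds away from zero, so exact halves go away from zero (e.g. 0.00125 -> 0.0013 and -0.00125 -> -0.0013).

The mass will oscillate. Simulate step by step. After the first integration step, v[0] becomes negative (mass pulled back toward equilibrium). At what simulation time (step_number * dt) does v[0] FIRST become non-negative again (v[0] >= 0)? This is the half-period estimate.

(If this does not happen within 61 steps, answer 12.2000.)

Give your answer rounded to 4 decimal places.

Answer: 2.8000

Derivation:
Step 0: x=[11.0000] v=[0.0000]
Step 1: x=[10.8222] v=[-0.8889]
Step 2: x=[10.4765] v=[-1.7284]
Step 3: x=[9.9821] v=[-2.4719]
Step 4: x=[9.3665] v=[-3.0780]
Step 5: x=[8.6639] v=[-3.5131]
Step 6: x=[7.9133] v=[-3.7531]
Step 7: x=[7.1564] v=[-3.7846]
Step 8: x=[6.4352] v=[-3.6058]
Step 9: x=[5.7899] v=[-3.2267]
Step 10: x=[5.2562] v=[-2.6683]
Step 11: x=[4.8639] v=[-1.9617]
Step 12: x=[4.6347] v=[-1.1461]
Step 13: x=[4.5813] v=[-0.2668]
Step 14: x=[4.7068] v=[0.6273]
First v>=0 after going negative at step 14, time=2.8000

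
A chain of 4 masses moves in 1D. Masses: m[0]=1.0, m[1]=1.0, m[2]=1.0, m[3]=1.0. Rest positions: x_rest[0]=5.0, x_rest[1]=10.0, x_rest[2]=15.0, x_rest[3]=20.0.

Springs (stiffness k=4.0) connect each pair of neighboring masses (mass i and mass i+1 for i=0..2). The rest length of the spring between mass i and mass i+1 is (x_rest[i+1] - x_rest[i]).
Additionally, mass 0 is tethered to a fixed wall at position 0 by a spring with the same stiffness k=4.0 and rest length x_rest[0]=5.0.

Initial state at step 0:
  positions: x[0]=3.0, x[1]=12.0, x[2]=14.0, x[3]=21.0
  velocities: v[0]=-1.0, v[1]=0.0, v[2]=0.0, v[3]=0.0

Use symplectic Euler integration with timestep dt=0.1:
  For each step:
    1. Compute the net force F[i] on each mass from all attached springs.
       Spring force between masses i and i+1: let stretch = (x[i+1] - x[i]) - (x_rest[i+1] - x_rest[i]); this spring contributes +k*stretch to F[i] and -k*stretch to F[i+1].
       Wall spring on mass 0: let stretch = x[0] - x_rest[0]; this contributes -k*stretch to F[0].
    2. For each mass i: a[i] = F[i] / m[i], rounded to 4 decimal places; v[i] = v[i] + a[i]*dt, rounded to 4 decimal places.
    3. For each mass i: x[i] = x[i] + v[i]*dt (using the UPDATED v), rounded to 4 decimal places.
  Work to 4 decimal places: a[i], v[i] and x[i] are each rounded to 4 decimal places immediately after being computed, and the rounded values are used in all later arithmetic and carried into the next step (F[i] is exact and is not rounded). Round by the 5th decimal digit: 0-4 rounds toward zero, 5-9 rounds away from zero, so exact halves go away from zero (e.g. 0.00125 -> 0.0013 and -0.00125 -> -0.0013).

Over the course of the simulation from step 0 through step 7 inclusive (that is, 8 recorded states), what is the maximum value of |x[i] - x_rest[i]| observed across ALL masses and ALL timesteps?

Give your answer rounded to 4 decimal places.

Answer: 2.0128

Derivation:
Step 0: x=[3.0000 12.0000 14.0000 21.0000] v=[-1.0000 0.0000 0.0000 0.0000]
Step 1: x=[3.1400 11.7200 14.2000 20.9200] v=[1.4000 -2.8000 2.0000 -0.8000]
Step 2: x=[3.4976 11.1960 14.5696 20.7712] v=[3.5760 -5.2400 3.6960 -1.4880]
Step 3: x=[4.0232 10.4990 15.0523 20.5743] v=[5.2563 -6.9699 4.8272 -1.9686]
Step 4: x=[4.6469 9.7251 15.5738 20.3566] v=[6.2373 -7.7389 5.2147 -2.1774]
Step 5: x=[5.2879 8.9820 16.0526 20.1476] v=[6.4098 -7.4307 4.7883 -2.0905]
Step 6: x=[5.8651 8.3740 16.4124 19.9748] v=[5.7723 -6.0801 3.5981 -1.7285]
Step 7: x=[6.3081 7.9872 16.5932 19.8595] v=[4.4298 -3.8683 1.8077 -1.1535]
Max displacement = 2.0128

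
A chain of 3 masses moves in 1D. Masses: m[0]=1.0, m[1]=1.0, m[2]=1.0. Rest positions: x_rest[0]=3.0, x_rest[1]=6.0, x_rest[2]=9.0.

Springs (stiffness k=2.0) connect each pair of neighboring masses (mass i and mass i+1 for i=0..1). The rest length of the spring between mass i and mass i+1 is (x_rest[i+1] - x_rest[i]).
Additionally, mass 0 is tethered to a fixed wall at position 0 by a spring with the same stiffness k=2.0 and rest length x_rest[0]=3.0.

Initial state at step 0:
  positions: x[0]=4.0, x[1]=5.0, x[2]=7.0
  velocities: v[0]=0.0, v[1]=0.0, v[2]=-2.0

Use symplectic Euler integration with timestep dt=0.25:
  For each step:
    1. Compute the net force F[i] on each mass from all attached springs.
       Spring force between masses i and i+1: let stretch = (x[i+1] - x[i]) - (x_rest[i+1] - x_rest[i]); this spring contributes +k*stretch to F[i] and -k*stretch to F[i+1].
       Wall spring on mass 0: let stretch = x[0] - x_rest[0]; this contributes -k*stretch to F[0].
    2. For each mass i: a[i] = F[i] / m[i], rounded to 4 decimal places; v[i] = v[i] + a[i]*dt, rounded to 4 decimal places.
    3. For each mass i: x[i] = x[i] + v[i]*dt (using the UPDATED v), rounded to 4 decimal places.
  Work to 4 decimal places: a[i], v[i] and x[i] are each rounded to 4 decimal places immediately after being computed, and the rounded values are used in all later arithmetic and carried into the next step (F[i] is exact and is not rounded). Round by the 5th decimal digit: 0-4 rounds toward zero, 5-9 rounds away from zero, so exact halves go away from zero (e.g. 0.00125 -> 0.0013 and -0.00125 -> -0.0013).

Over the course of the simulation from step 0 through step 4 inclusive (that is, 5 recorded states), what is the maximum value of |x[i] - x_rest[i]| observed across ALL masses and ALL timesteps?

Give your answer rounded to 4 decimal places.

Step 0: x=[4.0000 5.0000 7.0000] v=[0.0000 0.0000 -2.0000]
Step 1: x=[3.6250 5.1250 6.6250] v=[-1.5000 0.5000 -1.5000]
Step 2: x=[2.9844 5.2500 6.4375] v=[-2.5625 0.5000 -0.7500]
Step 3: x=[2.2539 5.2402 6.4766] v=[-2.9219 -0.0391 0.1563]
Step 4: x=[1.6150 5.0117 6.7361] v=[-2.5557 -0.9141 1.0381]
Max displacement = 2.5625

Answer: 2.5625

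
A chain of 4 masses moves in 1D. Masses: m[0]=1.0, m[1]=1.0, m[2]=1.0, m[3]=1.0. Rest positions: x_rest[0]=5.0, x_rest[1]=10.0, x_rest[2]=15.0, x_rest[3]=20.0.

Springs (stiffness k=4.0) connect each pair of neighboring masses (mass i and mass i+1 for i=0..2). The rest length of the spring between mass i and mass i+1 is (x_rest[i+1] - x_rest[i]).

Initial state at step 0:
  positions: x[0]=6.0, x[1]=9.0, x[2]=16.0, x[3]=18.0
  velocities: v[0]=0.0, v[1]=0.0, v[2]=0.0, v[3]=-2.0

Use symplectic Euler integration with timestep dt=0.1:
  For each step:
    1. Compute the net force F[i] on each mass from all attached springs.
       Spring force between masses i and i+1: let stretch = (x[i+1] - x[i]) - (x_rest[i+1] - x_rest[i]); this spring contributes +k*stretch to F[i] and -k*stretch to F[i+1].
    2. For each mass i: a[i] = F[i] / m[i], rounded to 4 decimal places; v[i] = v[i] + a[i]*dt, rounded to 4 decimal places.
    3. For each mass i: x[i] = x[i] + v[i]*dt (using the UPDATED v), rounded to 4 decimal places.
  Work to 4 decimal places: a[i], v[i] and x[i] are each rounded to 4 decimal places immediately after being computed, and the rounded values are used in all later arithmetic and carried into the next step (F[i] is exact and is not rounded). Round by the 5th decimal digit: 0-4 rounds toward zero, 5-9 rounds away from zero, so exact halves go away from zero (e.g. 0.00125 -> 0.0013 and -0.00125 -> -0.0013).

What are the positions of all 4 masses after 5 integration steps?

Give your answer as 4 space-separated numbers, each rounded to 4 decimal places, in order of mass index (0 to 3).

Step 0: x=[6.0000 9.0000 16.0000 18.0000] v=[0.0000 0.0000 0.0000 -2.0000]
Step 1: x=[5.9200 9.1600 15.8000 17.9200] v=[-0.8000 1.6000 -2.0000 -0.8000]
Step 2: x=[5.7696 9.4560 15.4192 17.9552] v=[-1.5040 2.9600 -3.8080 0.3520]
Step 3: x=[5.5667 9.8431 14.9013 18.0890] v=[-2.0294 3.8707 -5.1789 1.3376]
Step 4: x=[5.3348 10.2614 14.3086 18.2953] v=[-2.3188 4.1834 -5.9271 2.0625]
Step 5: x=[5.1000 10.6446 13.7135 18.5421] v=[-2.3482 3.8316 -5.9513 2.4678]

Answer: 5.1000 10.6446 13.7135 18.5421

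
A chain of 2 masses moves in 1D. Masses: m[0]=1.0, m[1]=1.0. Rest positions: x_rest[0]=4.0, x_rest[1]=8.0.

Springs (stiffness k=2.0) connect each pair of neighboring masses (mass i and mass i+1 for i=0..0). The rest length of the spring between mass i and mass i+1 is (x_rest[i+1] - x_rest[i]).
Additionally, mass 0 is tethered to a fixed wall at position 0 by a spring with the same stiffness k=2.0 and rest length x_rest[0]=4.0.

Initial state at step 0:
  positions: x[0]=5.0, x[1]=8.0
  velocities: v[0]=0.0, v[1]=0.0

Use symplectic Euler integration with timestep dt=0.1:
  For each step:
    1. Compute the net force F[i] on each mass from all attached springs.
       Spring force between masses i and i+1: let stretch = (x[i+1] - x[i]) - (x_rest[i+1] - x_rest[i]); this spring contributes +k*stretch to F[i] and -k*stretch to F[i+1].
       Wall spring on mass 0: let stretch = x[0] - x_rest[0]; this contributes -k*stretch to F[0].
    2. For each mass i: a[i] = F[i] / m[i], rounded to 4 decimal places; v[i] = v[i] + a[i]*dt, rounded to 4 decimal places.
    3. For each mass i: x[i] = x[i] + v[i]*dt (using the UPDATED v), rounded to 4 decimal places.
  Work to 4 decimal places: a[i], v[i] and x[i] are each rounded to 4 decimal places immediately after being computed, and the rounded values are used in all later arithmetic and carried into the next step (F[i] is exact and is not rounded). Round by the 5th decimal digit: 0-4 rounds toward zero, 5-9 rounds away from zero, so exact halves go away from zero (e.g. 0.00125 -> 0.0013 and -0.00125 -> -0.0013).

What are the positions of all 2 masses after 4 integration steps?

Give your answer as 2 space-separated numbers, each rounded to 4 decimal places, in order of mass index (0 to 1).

Step 0: x=[5.0000 8.0000] v=[0.0000 0.0000]
Step 1: x=[4.9600 8.0200] v=[-0.4000 0.2000]
Step 2: x=[4.8820 8.0588] v=[-0.7800 0.3880]
Step 3: x=[4.7699 8.1141] v=[-1.1210 0.5526]
Step 4: x=[4.6293 8.1825] v=[-1.4061 0.6838]

Answer: 4.6293 8.1825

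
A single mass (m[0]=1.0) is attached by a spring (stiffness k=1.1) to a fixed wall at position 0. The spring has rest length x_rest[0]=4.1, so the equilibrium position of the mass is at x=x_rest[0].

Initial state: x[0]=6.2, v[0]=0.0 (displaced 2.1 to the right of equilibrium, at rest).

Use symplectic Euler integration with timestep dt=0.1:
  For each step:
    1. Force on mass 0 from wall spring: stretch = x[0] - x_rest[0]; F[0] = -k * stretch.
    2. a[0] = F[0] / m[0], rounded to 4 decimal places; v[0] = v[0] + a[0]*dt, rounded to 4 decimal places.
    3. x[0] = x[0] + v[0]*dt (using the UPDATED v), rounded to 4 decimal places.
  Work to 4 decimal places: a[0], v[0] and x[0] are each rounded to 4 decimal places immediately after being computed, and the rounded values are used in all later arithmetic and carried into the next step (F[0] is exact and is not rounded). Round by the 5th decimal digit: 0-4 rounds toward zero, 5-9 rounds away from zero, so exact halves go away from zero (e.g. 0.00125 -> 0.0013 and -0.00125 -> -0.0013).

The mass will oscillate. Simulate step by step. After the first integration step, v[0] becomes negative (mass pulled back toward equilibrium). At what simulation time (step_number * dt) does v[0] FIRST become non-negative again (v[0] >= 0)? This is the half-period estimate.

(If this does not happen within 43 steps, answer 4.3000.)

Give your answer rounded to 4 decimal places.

Answer: 3.0000

Derivation:
Step 0: x=[6.2000] v=[0.0000]
Step 1: x=[6.1769] v=[-0.2310]
Step 2: x=[6.1310] v=[-0.4595]
Step 3: x=[6.0627] v=[-0.6829]
Step 4: x=[5.9728] v=[-0.8988]
Step 5: x=[5.8623] v=[-1.1048]
Step 6: x=[5.7324] v=[-1.2987]
Step 7: x=[5.5846] v=[-1.4783]
Step 8: x=[5.4204] v=[-1.6416]
Step 9: x=[5.2417] v=[-1.7868]
Step 10: x=[5.0505] v=[-1.9124]
Step 11: x=[4.8488] v=[-2.0170]
Step 12: x=[4.6389] v=[-2.0994]
Step 13: x=[4.4230] v=[-2.1587]
Step 14: x=[4.2036] v=[-2.1942]
Step 15: x=[3.9830] v=[-2.2056]
Step 16: x=[3.7637] v=[-2.1927]
Step 17: x=[3.5481] v=[-2.1557]
Step 18: x=[3.3386] v=[-2.0950]
Step 19: x=[3.1375] v=[-2.0113]
Step 20: x=[2.9470] v=[-1.9054]
Step 21: x=[2.7691] v=[-1.7786]
Step 22: x=[2.6059] v=[-1.6322]
Step 23: x=[2.4591] v=[-1.4679]
Step 24: x=[2.3304] v=[-1.2874]
Step 25: x=[2.2211] v=[-1.0927]
Step 26: x=[2.1325] v=[-0.8860]
Step 27: x=[2.0655] v=[-0.6696]
Step 28: x=[2.0209] v=[-0.4458]
Step 29: x=[1.9992] v=[-0.2171]
Step 30: x=[2.0006] v=[0.0140]
First v>=0 after going negative at step 30, time=3.0000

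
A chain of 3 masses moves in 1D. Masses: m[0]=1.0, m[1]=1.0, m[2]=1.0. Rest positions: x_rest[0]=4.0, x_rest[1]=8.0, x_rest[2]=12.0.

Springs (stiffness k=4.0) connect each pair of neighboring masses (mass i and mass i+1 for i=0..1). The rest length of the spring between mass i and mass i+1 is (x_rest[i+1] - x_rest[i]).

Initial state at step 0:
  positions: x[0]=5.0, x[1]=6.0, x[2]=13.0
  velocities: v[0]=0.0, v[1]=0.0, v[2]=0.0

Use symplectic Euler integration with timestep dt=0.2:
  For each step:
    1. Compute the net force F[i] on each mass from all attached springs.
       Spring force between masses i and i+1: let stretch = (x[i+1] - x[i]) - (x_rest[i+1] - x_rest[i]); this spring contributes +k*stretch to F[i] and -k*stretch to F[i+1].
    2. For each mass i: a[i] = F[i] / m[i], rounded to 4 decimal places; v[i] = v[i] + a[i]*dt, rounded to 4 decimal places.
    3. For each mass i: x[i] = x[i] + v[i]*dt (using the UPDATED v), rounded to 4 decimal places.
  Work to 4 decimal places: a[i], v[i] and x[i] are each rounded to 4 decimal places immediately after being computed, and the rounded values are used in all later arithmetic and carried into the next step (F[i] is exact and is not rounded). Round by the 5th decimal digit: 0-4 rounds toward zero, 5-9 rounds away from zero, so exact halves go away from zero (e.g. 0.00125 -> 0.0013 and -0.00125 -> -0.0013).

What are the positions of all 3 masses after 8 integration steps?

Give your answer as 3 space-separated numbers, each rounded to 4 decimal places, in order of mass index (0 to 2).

Answer: 5.0275 5.9450 13.0275

Derivation:
Step 0: x=[5.0000 6.0000 13.0000] v=[0.0000 0.0000 0.0000]
Step 1: x=[4.5200 6.9600 12.5200] v=[-2.4000 4.8000 -2.4000]
Step 2: x=[3.7904 8.4192 11.7904] v=[-3.6480 7.2960 -3.6480]
Step 3: x=[3.1614 9.6772 11.1614] v=[-3.1450 6.2899 -3.1450]
Step 4: x=[2.9349 10.1301 10.9349] v=[-1.1324 2.2646 -1.1324]
Step 5: x=[3.2197 9.5606 11.2197] v=[1.4238 -2.8477 1.4238]
Step 6: x=[3.8790 8.2420 11.8790] v=[3.2965 -6.5931 3.2965]
Step 7: x=[4.5964 6.8072 12.5964] v=[3.5869 -7.1739 3.5869]
Step 8: x=[5.0275 5.9450 13.0275] v=[2.1555 -4.3112 2.1555]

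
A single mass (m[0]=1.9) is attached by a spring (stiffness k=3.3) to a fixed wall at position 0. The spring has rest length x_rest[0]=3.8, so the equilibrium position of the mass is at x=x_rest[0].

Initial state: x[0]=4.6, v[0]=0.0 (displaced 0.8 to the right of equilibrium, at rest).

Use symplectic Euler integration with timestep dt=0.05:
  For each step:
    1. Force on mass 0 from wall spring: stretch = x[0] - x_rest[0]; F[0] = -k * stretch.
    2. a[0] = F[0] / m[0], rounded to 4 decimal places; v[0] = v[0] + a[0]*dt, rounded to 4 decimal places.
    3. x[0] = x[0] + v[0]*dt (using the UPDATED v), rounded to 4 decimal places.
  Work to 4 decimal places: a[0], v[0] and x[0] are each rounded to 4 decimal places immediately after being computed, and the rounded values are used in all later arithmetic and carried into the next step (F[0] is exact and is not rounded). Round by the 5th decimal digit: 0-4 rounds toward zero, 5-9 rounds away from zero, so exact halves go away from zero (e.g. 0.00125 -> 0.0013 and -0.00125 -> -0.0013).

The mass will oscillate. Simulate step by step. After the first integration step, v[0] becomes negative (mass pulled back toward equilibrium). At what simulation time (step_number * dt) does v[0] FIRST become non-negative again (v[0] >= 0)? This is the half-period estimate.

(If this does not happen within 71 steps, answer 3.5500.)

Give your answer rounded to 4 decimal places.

Step 0: x=[4.6000] v=[0.0000]
Step 1: x=[4.5965] v=[-0.0695]
Step 2: x=[4.5896] v=[-0.1387]
Step 3: x=[4.5792] v=[-0.2073]
Step 4: x=[4.5655] v=[-0.2750]
Step 5: x=[4.5484] v=[-0.3415]
Step 6: x=[4.5281] v=[-0.4065]
Step 7: x=[4.5046] v=[-0.4697]
Step 8: x=[4.4781] v=[-0.5309]
Step 9: x=[4.4486] v=[-0.5898]
Step 10: x=[4.4163] v=[-0.6461]
Step 11: x=[4.3813] v=[-0.6996]
Step 12: x=[4.3438] v=[-0.7501]
Step 13: x=[4.3039] v=[-0.7973]
Step 14: x=[4.2618] v=[-0.8411]
Step 15: x=[4.2177] v=[-0.8812]
Step 16: x=[4.1718] v=[-0.9175]
Step 17: x=[4.1243] v=[-0.9498]
Step 18: x=[4.0754] v=[-0.9780]
Step 19: x=[4.0253] v=[-1.0019]
Step 20: x=[3.9742] v=[-1.0215]
Step 21: x=[3.9224] v=[-1.0366]
Step 22: x=[3.8700] v=[-1.0472]
Step 23: x=[3.8173] v=[-1.0533]
Step 24: x=[3.7646] v=[-1.0548]
Step 25: x=[3.7120] v=[-1.0517]
Step 26: x=[3.6598] v=[-1.0441]
Step 27: x=[3.6082] v=[-1.0319]
Step 28: x=[3.5574] v=[-1.0152]
Step 29: x=[3.5077] v=[-0.9941]
Step 30: x=[3.4593] v=[-0.9687]
Step 31: x=[3.4123] v=[-0.9391]
Step 32: x=[3.3670] v=[-0.9054]
Step 33: x=[3.3236] v=[-0.8678]
Step 34: x=[3.2823] v=[-0.8264]
Step 35: x=[3.2432] v=[-0.7814]
Step 36: x=[3.2066] v=[-0.7330]
Step 37: x=[3.1725] v=[-0.6815]
Step 38: x=[3.1412] v=[-0.6270]
Step 39: x=[3.1127] v=[-0.5698]
Step 40: x=[3.0872] v=[-0.5101]
Step 41: x=[3.0648] v=[-0.4482]
Step 42: x=[3.0456] v=[-0.3844]
Step 43: x=[3.0297] v=[-0.3189]
Step 44: x=[3.0171] v=[-0.2520]
Step 45: x=[3.0079] v=[-0.1840]
Step 46: x=[3.0021] v=[-0.1152]
Step 47: x=[2.9998] v=[-0.0459]
Step 48: x=[3.0010] v=[0.0236]
First v>=0 after going negative at step 48, time=2.4000

Answer: 2.4000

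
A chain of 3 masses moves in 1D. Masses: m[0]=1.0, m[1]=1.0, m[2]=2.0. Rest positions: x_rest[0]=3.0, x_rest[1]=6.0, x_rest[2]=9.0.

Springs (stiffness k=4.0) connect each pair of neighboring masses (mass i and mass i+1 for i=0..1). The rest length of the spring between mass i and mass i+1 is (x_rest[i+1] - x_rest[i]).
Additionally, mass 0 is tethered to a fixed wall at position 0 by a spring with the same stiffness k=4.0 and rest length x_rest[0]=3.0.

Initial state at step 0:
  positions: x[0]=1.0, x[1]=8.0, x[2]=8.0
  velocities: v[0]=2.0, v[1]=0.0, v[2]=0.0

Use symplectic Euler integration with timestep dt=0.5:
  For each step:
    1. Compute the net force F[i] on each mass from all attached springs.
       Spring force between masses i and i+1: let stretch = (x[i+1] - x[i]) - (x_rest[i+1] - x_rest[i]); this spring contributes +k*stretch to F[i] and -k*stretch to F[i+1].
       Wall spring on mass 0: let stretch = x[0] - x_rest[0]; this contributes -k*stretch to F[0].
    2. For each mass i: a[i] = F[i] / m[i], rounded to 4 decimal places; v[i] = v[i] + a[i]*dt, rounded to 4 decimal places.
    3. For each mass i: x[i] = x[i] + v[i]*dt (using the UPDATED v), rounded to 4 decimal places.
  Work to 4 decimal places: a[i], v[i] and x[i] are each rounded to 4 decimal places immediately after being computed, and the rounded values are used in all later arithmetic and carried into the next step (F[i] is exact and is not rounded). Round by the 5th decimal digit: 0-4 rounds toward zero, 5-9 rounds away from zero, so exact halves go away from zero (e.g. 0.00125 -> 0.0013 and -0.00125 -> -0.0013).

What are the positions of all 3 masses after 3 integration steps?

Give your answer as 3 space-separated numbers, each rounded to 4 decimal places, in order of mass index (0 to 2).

Answer: 1.5000 7.2500 9.1250

Derivation:
Step 0: x=[1.0000 8.0000 8.0000] v=[2.0000 0.0000 0.0000]
Step 1: x=[8.0000 1.0000 9.5000] v=[14.0000 -14.0000 3.0000]
Step 2: x=[0.0000 9.5000 8.2500] v=[-16.0000 17.0000 -2.5000]
Step 3: x=[1.5000 7.2500 9.1250] v=[3.0000 -4.5000 1.7500]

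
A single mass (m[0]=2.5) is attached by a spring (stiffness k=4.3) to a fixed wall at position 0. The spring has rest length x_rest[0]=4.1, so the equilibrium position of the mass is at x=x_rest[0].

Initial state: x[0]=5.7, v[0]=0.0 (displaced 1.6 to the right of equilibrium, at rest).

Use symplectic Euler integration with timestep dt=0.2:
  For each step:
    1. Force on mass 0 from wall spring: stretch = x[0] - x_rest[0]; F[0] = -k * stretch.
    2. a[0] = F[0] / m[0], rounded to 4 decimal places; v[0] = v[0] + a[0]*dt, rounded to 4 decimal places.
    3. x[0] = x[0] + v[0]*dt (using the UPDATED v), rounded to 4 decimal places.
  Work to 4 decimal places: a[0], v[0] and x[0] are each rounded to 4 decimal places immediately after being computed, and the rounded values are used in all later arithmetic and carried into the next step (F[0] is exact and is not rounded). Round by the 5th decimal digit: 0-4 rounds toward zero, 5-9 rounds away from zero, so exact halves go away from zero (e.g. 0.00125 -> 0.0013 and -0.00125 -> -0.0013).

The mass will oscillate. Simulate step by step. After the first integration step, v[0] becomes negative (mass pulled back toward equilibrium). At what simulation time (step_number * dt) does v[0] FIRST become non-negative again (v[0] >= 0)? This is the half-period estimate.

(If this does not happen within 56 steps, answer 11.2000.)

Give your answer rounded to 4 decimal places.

Answer: 2.4000

Derivation:
Step 0: x=[5.7000] v=[0.0000]
Step 1: x=[5.5899] v=[-0.5504]
Step 2: x=[5.3773] v=[-1.0629]
Step 3: x=[5.0768] v=[-1.5023]
Step 4: x=[4.7091] v=[-1.8383]
Step 5: x=[4.2995] v=[-2.0478]
Step 6: x=[3.8762] v=[-2.1164]
Step 7: x=[3.4683] v=[-2.0394]
Step 8: x=[3.1039] v=[-1.8221]
Step 9: x=[2.8080] v=[-1.4794]
Step 10: x=[2.6010] v=[-1.0350]
Step 11: x=[2.4971] v=[-0.5193]
Step 12: x=[2.5035] v=[0.0321]
First v>=0 after going negative at step 12, time=2.4000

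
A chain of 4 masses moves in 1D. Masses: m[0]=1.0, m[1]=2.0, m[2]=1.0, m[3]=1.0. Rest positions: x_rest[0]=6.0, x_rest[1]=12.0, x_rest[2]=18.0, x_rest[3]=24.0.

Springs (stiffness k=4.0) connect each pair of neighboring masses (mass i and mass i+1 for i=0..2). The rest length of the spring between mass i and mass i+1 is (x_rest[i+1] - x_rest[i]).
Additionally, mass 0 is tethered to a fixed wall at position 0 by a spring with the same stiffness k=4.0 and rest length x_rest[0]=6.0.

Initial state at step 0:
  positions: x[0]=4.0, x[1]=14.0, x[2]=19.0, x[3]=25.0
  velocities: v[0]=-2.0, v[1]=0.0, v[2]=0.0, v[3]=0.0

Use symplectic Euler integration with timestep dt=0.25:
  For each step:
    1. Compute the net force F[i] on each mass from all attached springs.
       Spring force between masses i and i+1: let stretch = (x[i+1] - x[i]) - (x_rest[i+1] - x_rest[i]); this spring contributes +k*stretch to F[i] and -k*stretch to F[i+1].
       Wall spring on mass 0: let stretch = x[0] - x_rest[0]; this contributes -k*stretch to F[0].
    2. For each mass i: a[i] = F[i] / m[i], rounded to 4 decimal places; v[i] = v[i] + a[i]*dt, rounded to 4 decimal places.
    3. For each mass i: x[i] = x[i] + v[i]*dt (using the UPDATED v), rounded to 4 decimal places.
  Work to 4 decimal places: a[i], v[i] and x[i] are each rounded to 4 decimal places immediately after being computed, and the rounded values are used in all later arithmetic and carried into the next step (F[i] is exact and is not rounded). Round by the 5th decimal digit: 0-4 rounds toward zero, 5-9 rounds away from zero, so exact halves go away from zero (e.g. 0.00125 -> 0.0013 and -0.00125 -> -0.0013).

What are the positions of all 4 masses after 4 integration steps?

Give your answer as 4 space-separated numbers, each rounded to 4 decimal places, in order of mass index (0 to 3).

Answer: 8.6387 11.4649 18.7500 25.4161

Derivation:
Step 0: x=[4.0000 14.0000 19.0000 25.0000] v=[-2.0000 0.0000 0.0000 0.0000]
Step 1: x=[5.0000 13.3750 19.2500 25.0000] v=[4.0000 -2.5000 1.0000 0.0000]
Step 2: x=[6.8438 12.4375 19.4688 25.0625] v=[7.3750 -3.7500 0.8750 0.2500]
Step 3: x=[8.3750 11.6797 19.3282 25.2266] v=[6.1249 -3.0312 -0.5626 0.6563]
Step 4: x=[8.6387 11.4649 18.7500 25.4161] v=[1.0546 -0.8593 -2.3127 0.7579]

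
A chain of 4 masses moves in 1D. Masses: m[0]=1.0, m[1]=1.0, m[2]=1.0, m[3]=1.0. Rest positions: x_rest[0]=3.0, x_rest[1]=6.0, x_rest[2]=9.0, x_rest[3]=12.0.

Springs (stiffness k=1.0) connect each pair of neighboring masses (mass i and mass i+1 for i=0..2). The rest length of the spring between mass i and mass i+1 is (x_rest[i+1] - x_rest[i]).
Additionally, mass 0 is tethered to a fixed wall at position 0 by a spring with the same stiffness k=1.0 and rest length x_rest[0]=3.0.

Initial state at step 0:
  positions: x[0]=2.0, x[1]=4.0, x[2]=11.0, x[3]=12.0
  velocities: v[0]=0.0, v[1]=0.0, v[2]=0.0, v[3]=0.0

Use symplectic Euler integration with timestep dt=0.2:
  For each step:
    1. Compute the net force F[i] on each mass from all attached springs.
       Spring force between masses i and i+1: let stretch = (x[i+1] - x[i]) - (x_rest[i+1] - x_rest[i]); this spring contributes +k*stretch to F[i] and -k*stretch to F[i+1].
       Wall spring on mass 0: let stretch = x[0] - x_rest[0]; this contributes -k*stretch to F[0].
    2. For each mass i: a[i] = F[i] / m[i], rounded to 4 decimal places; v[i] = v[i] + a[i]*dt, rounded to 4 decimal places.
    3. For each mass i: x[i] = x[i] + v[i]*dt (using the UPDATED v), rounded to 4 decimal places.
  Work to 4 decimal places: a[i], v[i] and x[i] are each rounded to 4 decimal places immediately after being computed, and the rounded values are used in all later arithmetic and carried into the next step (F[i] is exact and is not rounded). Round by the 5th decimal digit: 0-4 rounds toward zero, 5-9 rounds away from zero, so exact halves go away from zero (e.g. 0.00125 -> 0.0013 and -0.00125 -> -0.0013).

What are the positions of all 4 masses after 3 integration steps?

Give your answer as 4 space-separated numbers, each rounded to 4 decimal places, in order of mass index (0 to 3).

Answer: 2.0383 5.0756 9.7080 12.4177

Derivation:
Step 0: x=[2.0000 4.0000 11.0000 12.0000] v=[0.0000 0.0000 0.0000 0.0000]
Step 1: x=[2.0000 4.2000 10.7600 12.0800] v=[0.0000 1.0000 -1.2000 0.4000]
Step 2: x=[2.0080 4.5744 10.3104 12.2272] v=[0.0400 1.8720 -2.2480 0.7360]
Step 3: x=[2.0383 5.0756 9.7080 12.4177] v=[0.1517 2.5059 -3.0118 0.9526]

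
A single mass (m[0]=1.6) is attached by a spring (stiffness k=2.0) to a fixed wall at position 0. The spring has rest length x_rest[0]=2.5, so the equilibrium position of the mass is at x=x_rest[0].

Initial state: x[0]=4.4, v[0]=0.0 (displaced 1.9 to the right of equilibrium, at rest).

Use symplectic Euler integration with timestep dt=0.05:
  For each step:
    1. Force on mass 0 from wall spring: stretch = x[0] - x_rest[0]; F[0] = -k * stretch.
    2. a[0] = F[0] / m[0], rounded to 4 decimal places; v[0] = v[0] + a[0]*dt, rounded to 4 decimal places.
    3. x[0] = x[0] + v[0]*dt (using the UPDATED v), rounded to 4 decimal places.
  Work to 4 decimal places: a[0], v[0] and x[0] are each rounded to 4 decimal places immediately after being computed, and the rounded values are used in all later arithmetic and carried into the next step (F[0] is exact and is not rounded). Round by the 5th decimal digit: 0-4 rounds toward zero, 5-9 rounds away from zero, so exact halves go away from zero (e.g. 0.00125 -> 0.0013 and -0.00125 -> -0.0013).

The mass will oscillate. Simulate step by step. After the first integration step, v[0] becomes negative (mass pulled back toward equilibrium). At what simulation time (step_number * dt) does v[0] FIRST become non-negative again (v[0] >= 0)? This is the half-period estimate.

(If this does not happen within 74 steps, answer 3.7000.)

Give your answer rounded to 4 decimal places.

Step 0: x=[4.4000] v=[0.0000]
Step 1: x=[4.3941] v=[-0.1188]
Step 2: x=[4.3822] v=[-0.2372]
Step 3: x=[4.3645] v=[-0.3548]
Step 4: x=[4.3409] v=[-0.4713]
Step 5: x=[4.3116] v=[-0.5864]
Step 6: x=[4.2766] v=[-0.6996]
Step 7: x=[4.2361] v=[-0.8106]
Step 8: x=[4.1901] v=[-0.9191]
Step 9: x=[4.1389] v=[-1.0247]
Step 10: x=[4.0825] v=[-1.1271]
Step 11: x=[4.0212] v=[-1.2260]
Step 12: x=[3.9551] v=[-1.3211]
Step 13: x=[3.8845] v=[-1.4120]
Step 14: x=[3.8096] v=[-1.4985]
Step 15: x=[3.7306] v=[-1.5804]
Step 16: x=[3.6477] v=[-1.6573]
Step 17: x=[3.5613] v=[-1.7290]
Step 18: x=[3.4715] v=[-1.7953]
Step 19: x=[3.3787] v=[-1.8560]
Step 20: x=[3.2832] v=[-1.9109]
Step 21: x=[3.1852] v=[-1.9599]
Step 22: x=[3.0851] v=[-2.0027]
Step 23: x=[2.9831] v=[-2.0393]
Step 24: x=[2.8796] v=[-2.0695]
Step 25: x=[2.7749] v=[-2.0932]
Step 26: x=[2.6694] v=[-2.1104]
Step 27: x=[2.5634] v=[-2.1210]
Step 28: x=[2.4572] v=[-2.1250]
Step 29: x=[2.3511] v=[-2.1223]
Step 30: x=[2.2455] v=[-2.1130]
Step 31: x=[2.1406] v=[-2.0971]
Step 32: x=[2.0369] v=[-2.0746]
Step 33: x=[1.9346] v=[-2.0457]
Step 34: x=[1.8341] v=[-2.0104]
Step 35: x=[1.7357] v=[-1.9688]
Step 36: x=[1.6397] v=[-1.9210]
Step 37: x=[1.5463] v=[-1.8672]
Step 38: x=[1.4559] v=[-1.8076]
Step 39: x=[1.3688] v=[-1.7423]
Step 40: x=[1.2852] v=[-1.6716]
Step 41: x=[1.2054] v=[-1.5957]
Step 42: x=[1.1297] v=[-1.5148]
Step 43: x=[1.0582] v=[-1.4292]
Step 44: x=[0.9912] v=[-1.3391]
Step 45: x=[0.9290] v=[-1.2448]
Step 46: x=[0.8717] v=[-1.1466]
Step 47: x=[0.8195] v=[-1.0448]
Step 48: x=[0.7725] v=[-0.9398]
Step 49: x=[0.7309] v=[-0.8318]
Step 50: x=[0.6948] v=[-0.7212]
Step 51: x=[0.6644] v=[-0.6084]
Step 52: x=[0.6397] v=[-0.4937]
Step 53: x=[0.6208] v=[-0.3774]
Step 54: x=[0.6078] v=[-0.2600]
Step 55: x=[0.6007] v=[-0.1417]
Step 56: x=[0.5996] v=[-0.0230]
Step 57: x=[0.6044] v=[0.0958]
First v>=0 after going negative at step 57, time=2.8500

Answer: 2.8500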